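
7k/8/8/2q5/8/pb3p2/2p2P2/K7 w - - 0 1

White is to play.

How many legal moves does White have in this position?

White to move; king on a1.
In check: no.
Legal moves: none.
Count: 0.

0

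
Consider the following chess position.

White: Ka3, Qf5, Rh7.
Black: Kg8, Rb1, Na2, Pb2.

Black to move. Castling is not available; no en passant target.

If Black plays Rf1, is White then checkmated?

After Rf1: white king on a3; in check: no.
White is not in check, so this cannot be checkmate.

no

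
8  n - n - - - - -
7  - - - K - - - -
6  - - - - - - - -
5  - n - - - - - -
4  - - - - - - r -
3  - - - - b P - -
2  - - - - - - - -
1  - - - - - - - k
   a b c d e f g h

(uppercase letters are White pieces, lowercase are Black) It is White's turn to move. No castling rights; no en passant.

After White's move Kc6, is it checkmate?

no

After Kc6: black king on h1; in check: no.
Black is not in check, so this cannot be checkmate.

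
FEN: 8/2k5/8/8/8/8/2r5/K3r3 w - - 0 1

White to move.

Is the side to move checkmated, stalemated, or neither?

checkmate

White to move; white king on a1.
In check: yes, from the black rook on e1.
King squares — b1: attacked by Re1; a2: attacked by Rc2; b2: attacked by Rc2.
Legal moves for White: none.
In check with no legal moves → checkmate.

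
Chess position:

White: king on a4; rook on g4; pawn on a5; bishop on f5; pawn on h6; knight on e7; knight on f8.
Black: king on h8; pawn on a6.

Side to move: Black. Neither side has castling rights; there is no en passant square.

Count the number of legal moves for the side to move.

0

Black to move; king on h8.
In check: no.
Legal moves: none.
Count: 0.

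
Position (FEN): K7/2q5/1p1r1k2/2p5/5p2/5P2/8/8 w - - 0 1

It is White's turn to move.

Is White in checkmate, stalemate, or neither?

stalemate

White to move; white king on a8.
In check: no.
King squares — a7: attacked by Qc7; b7: attacked by Qc7; b8: attacked by Qc7.
Legal moves for White: none.
Not in check and no legal moves → stalemate.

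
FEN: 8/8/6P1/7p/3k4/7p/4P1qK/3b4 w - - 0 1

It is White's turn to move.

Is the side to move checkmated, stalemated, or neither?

checkmate

White to move; white king on h2.
In check: yes, from the black queen on g2.
King squares — g1: attacked by Qg2; h1: attacked by Qg2; g2: attacked by Ph3; g3: attacked by Qg2; h3: attacked by Qg2.
Legal moves for White: none.
In check with no legal moves → checkmate.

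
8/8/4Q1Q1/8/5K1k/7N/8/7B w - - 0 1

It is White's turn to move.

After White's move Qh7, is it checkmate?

yes

After Qh7: black king on h4; in check: yes, from the white queen on h7.
King squares — g3: attacked by Kf4; h3: attacked by Qe6; g4: attacked by Kf4; g5: attacked by Nh3; h5: attacked by Qh7.
Black has no legal moves → checkmate.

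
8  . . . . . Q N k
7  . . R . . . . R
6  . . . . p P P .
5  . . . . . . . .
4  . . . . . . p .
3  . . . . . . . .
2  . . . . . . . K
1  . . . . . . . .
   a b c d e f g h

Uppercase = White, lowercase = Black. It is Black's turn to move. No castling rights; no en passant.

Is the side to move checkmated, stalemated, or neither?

Black to move; black king on h8.
In check: yes, from the white rook on h7.
King squares — g7: attacked by Pf6; h7: attacked by Pg6; g8: attacked by Qf8.
Legal moves for Black: none.
In check with no legal moves → checkmate.

checkmate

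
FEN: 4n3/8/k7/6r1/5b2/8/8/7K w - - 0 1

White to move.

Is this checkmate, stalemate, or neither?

stalemate

White to move; white king on h1.
In check: no.
King squares — g1: attacked by Rg5; g2: attacked by Rg5; h2: attacked by Bf4.
Legal moves for White: none.
Not in check and no legal moves → stalemate.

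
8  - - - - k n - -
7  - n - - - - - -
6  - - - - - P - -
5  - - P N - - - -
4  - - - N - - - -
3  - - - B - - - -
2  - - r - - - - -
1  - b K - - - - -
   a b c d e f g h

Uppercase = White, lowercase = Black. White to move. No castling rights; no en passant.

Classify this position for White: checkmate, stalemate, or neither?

neither

White to move; white king on c1.
In check: yes, from the black rook on c2.
Legal moves for White: Kd1, Kxb1, Nxc2, Bxc2.
White is in check but has 4 legal moves → neither.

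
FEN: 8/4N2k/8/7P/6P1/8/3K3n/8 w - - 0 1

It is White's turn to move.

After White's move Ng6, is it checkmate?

no

After Ng6: black king on h7; in check: no.
Black is not in check, so this cannot be checkmate.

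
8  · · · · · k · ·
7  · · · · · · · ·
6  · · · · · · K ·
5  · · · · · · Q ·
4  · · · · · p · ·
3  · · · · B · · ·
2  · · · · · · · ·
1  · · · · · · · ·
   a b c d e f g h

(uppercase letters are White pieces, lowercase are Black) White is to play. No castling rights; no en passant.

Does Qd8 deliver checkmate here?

After Qd8: black king on f8; in check: yes, from the white queen on d8.
King squares — e7: attacked by Qd8; f7: attacked by Kg6; g7: attacked by Kg6; e8: attacked by Qd8; g8: attacked by Qd8.
Black has no legal moves → checkmate.

yes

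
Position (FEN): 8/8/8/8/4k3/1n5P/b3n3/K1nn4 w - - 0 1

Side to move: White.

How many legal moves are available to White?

White to move; king on a1.
In check: yes, from the black knight on b3.
Legal moves: none.
Count: 0.

0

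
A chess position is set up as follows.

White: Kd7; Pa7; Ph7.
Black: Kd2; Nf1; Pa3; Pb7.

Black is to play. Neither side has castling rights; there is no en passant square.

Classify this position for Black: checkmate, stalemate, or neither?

Black to move; black king on d2.
In check: no.
Legal moves for Black: Ke3, Kd3, Kc3, Ke2, Kc2, Ke1, Kd1, Kc1, Ng3, Ne3, Nh2, b6, a2, b5.
Black has 14 legal moves and is not in check → neither.

neither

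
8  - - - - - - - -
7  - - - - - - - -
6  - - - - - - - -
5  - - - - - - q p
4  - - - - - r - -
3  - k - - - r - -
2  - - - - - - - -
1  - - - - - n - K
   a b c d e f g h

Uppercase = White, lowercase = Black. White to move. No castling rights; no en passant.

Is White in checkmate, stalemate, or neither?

stalemate

White to move; white king on h1.
In check: no.
King squares — g1: attacked by Qg5; g2: attacked by Qg5; h2: attacked by Nf1.
Legal moves for White: none.
Not in check and no legal moves → stalemate.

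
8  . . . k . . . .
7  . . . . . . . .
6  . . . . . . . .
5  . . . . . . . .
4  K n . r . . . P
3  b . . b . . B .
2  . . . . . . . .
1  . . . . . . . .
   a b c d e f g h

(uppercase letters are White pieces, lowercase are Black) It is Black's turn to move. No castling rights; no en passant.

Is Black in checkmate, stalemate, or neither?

Black to move; black king on d8.
In check: no.
Legal moves for Black include: Ke8, Kc8, Ke7, Kd7, Rd7, Rd6, Rd5, Rxh4, Rg4, Rf4, Re4, Rc4, Nc6+, Na6+, Nd5+, Nc2+, Na2+, Bh7, ... (list truncated; more exist).
Black has legal moves and is not in check → neither.

neither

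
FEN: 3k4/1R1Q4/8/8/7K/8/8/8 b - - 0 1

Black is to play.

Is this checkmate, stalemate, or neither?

checkmate

Black to move; black king on d8.
In check: yes, from the white queen on d7.
King squares — c7: attacked by Rb7; d7: attacked by Rb7; e7: attacked by Qd7; c8: attacked by Qd7; e8: attacked by Qd7.
Legal moves for Black: none.
In check with no legal moves → checkmate.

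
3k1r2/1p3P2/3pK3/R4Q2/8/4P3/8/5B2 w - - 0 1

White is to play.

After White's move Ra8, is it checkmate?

After Ra8: black king on d8; in check: yes, from the white rook on a8.
Black has 1 legal reply: Kc7.
In check but a legal move exists → not checkmate.

no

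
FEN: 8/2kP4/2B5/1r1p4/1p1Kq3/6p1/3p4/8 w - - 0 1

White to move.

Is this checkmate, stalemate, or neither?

White to move; white king on d4.
In check: yes, from the black queen on e4.
King squares — c3: attacked by Pb4; d3: attacked by Qe4; e3: attacked by Qe4; c4: attacked by Qe4; e4: attacked by Pd5; c5: attacked by Rb5; d5: attacked by Qe4; e5: attacked by Qe4.
Legal moves for White: none.
In check with no legal moves → checkmate.

checkmate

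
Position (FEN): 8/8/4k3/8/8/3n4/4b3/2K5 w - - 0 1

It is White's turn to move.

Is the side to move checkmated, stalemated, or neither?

neither

White to move; white king on c1.
In check: yes, from the black knight on d3.
King squares — b1: available; d1: attacked by Be2; b2: attacked by Nd3; c2: available; d2: available.
Legal moves for White: Kd2, Kc2, Kb1.
White is in check but has 3 legal moves → neither.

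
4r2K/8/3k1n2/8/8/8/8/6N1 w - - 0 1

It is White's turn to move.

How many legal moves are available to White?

White to move; king on h8.
In check: yes, from the black rook on e8.
Legal moves: Kg7.
Count: 1.

1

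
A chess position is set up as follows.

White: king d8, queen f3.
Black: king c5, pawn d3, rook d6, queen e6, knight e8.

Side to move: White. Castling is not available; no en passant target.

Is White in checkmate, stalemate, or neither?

White to move; white king on d8.
In check: yes, from the black rook on d6.
King squares — c7: attacked by Ne8; d7: attacked by Rd6; e7: attacked by Qe6; c8: attacked by Qe6; e8: attacked by Qe6.
Legal moves for White: none.
In check with no legal moves → checkmate.

checkmate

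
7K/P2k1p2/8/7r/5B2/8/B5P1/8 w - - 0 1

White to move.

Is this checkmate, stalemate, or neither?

neither

White to move; white king on h8.
In check: yes, from the black rook on h5.
King squares — g7: available; h7: attacked by Rh5; g8: available.
Legal moves for White: Kg8, Kg7, Bh6.
White is in check but has 3 legal moves → neither.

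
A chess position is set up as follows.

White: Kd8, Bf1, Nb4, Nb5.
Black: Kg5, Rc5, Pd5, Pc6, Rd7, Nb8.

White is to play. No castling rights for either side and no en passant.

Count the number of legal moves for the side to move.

2

White to move; king on d8.
In check: yes, from the black rook on d7.
Legal moves: Ke8, Kc8.
Count: 2.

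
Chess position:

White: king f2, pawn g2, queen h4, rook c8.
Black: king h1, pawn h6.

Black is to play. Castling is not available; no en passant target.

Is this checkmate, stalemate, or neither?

checkmate

Black to move; black king on h1.
In check: yes, from the white queen on h4.
King squares — g1: attacked by Kf2; g2: attacked by Kf2; h2: attacked by Qh4.
Legal moves for Black: none.
In check with no legal moves → checkmate.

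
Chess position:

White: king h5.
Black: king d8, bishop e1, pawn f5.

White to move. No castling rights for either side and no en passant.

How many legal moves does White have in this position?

White to move; king on h5.
In check: no.
Legal moves: Kh6, Kg6, Kg5.
Count: 3.

3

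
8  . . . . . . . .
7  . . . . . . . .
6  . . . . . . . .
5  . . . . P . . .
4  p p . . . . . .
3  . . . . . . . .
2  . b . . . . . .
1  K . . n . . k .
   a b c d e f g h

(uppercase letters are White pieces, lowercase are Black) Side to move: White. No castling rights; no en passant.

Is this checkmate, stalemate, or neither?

neither

White to move; white king on a1.
In check: yes, from the black bishop on b2.
Legal moves for White: Ka2, Kb1.
White is in check but has 2 legal moves → neither.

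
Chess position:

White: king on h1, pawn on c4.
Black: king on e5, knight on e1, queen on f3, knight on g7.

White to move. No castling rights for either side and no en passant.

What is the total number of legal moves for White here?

2

White to move; king on h1.
In check: yes, from the black queen on f3.
Legal moves: Kh2, Kg1.
Count: 2.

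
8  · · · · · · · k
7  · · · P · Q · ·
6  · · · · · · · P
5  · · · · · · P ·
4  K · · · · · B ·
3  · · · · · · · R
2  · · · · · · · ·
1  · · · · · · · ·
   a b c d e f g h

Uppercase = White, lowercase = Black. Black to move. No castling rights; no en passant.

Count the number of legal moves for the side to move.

Black to move; king on h8.
In check: no.
Legal moves: none.
Count: 0.

0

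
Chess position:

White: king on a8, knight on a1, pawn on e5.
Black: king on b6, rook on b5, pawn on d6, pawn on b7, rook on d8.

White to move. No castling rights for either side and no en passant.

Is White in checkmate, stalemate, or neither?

White to move; white king on a8.
In check: yes, from the black rook on d8.
King squares — a7: attacked by Kb6; b7: attacked by Kb6; b8: attacked by Rd8.
Legal moves for White: none.
In check with no legal moves → checkmate.

checkmate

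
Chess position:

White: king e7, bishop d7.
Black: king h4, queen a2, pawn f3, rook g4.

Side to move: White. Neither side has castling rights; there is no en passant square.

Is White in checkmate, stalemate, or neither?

neither

White to move; white king on e7.
In check: no.
Legal moves for White: Kf8, Ke8, Kd8, Kf6, Kd6, Be8, Bc8, Be6, Bc6, Bf5, Bb5, Bxg4, Ba4.
White has 13 legal moves and is not in check → neither.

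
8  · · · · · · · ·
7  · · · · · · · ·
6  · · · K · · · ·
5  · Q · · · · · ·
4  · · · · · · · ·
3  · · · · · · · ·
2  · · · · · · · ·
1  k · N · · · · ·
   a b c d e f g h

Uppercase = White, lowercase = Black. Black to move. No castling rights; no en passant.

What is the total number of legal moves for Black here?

0

Black to move; king on a1.
In check: no.
Legal moves: none.
Count: 0.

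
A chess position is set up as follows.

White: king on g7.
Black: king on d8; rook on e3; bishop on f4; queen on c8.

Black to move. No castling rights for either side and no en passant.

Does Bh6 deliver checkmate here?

no

After Bh6: white king on g7; in check: yes, from the black bishop on h6.
White has 7 legal replies: Kh8, Kg8, Kh7, Kf7, Kxh6, Kg6, Kf6.
In check but a legal move exists → not checkmate.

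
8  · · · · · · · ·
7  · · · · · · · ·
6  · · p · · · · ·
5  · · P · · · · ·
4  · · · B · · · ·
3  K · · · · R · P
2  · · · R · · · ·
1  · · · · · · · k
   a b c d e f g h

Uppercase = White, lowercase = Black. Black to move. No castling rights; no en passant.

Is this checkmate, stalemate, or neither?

stalemate

Black to move; black king on h1.
In check: no.
King squares — g1: attacked by Bd4; g2: attacked by Rd2; h2: attacked by Rd2.
Legal moves for Black: none.
Not in check and no legal moves → stalemate.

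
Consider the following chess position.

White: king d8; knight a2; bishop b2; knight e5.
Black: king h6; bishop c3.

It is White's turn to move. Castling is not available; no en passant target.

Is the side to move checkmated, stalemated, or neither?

White to move; white king on d8.
In check: no.
Legal moves for White include: Ke8, Kc8, Ke7, Kd7, Kc7, Nf7+, Nd7, Ng6, Nc6, Ng4+, Nc4, Nf3, Nd3, Bxc3, Ba3, Bc1+, Ba1, Nb4, ... (list truncated; more exist).
White has legal moves and is not in check → neither.

neither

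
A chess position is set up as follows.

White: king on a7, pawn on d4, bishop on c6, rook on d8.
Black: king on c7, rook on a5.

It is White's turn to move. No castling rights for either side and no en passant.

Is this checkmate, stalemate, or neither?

checkmate

White to move; white king on a7.
In check: yes, from the black rook on a5.
King squares — a6: attacked by Ra5; b6: attacked by Kc7; b7: attacked by Kc7; a8: attacked by Ra5; b8: attacked by Kc7.
Legal moves for White: none.
In check with no legal moves → checkmate.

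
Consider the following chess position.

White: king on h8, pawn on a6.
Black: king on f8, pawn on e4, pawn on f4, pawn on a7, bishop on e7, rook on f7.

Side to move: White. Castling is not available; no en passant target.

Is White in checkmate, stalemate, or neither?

stalemate

White to move; white king on h8.
In check: no.
King squares — g7: attacked by Rf7; h7: attacked by Rf7; g8: attacked by Kf8.
Legal moves for White: none.
Not in check and no legal moves → stalemate.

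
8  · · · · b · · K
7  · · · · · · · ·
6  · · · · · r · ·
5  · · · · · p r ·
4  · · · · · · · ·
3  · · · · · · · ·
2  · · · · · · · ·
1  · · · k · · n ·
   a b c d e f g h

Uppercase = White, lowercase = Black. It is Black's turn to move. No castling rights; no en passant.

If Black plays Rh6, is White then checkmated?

After Rh6: white king on h8; in check: yes, from the black rook on h6.
King squares — g7: attacked by Rg5; h7: attacked by Rh6; g8: attacked by Rg5.
White has no legal moves → checkmate.

yes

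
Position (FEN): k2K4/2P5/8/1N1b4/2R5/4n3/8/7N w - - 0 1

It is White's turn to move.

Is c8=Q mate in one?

yes

After c8=Q: black king on a8; in check: yes, from the white queen on c8.
King squares — a7: attacked by Nb5; b7: attacked by Qc8; b8: attacked by Qc8.
Black has no legal moves → checkmate.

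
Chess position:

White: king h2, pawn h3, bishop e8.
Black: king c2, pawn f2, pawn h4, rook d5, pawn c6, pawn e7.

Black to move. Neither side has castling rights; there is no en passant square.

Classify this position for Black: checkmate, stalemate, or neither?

neither

Black to move; black king on c2.
In check: no.
Legal moves for Black include: Rd8, Rd7, Rd6, Rh5, Rg5, Rf5, Re5, Rc5, Rb5, Ra5, Rd4, Rd3, Rd2, Rd1, Kd3, Kc3, Kb3, Kd2, ... (list truncated; more exist).
Black has legal moves and is not in check → neither.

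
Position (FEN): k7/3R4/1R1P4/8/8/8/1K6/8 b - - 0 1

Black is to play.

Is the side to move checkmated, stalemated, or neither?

Black to move; black king on a8.
In check: no.
King squares — a7: attacked by Rd7; b7: attacked by Rb6; b8: attacked by Rb6.
Legal moves for Black: none.
Not in check and no legal moves → stalemate.

stalemate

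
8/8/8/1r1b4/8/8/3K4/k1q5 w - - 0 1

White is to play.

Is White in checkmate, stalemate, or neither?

White to move; white king on d2.
In check: yes, from the black queen on c1.
King squares — c1: available; d1: attacked by Qc1; e1: attacked by Qc1; c2: attacked by Qc1; e2: available; c3: attacked by Qc1; d3: available; e3: attacked by Qc1.
Legal moves for White: Kd3, Ke2, Kxc1.
White is in check but has 3 legal moves → neither.

neither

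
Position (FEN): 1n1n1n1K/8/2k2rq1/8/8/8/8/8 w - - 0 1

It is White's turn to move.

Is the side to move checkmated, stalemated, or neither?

stalemate

White to move; white king on h8.
In check: no.
King squares — g7: attacked by Qg6; h7: attacked by Qg6; g8: attacked by Qg6.
Legal moves for White: none.
Not in check and no legal moves → stalemate.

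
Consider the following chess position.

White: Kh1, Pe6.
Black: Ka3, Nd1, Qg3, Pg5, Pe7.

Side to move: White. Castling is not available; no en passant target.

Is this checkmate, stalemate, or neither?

stalemate

White to move; white king on h1.
In check: no.
King squares — g1: attacked by Qg3; g2: attacked by Qg3; h2: attacked by Qg3.
Legal moves for White: none.
Not in check and no legal moves → stalemate.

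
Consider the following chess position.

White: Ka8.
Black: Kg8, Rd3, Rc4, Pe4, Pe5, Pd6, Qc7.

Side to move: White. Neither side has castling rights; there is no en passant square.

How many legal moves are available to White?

White to move; king on a8.
In check: no.
Legal moves: none.
Count: 0.

0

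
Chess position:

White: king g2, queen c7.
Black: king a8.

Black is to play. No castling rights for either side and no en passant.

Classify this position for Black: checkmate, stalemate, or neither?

Black to move; black king on a8.
In check: no.
King squares — a7: attacked by Qc7; b7: attacked by Qc7; b8: attacked by Qc7.
Legal moves for Black: none.
Not in check and no legal moves → stalemate.

stalemate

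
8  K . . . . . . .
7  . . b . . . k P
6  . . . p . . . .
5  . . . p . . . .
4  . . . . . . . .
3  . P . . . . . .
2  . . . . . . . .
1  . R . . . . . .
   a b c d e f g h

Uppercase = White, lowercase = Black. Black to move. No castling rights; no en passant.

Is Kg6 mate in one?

no

After Kg6: white king on a8; in check: no.
White is not in check, so this cannot be checkmate.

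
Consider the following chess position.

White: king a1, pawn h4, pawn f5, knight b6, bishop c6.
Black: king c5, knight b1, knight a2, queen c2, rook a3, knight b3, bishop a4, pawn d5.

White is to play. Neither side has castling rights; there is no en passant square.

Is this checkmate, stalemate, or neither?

White to move; white king on a1.
In check: yes, from the black knight on b3.
King squares — b1: attacked by Qc2; a2: attacked by Qc2; b2: attacked by Qc2.
Legal moves for White: none.
In check with no legal moves → checkmate.

checkmate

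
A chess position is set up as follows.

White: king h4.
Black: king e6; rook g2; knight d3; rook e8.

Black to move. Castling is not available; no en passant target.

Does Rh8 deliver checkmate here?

After Rh8: white king on h4; in check: yes, from the black rook on h8.
King squares — g3: attacked by Rg2; h3: attacked by Rh8; g4: attacked by Rg2; g5: attacked by Rg2; h5: attacked by Rh8.
White has no legal moves → checkmate.

yes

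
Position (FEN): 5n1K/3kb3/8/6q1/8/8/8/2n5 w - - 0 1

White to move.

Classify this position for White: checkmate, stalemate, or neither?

stalemate

White to move; white king on h8.
In check: no.
King squares — g7: attacked by Qg5; h7: attacked by Nf8; g8: attacked by Qg5.
Legal moves for White: none.
Not in check and no legal moves → stalemate.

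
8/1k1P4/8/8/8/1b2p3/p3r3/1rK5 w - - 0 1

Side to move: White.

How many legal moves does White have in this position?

White to move; king on c1.
In check: yes, from the black rook on b1.
Legal moves: none.
Count: 0.

0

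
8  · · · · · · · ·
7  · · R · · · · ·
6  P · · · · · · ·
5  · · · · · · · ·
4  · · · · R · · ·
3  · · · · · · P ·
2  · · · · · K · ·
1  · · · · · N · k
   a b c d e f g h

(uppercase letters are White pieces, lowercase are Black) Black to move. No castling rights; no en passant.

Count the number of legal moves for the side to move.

Black to move; king on h1.
In check: no.
Legal moves: none.
Count: 0.

0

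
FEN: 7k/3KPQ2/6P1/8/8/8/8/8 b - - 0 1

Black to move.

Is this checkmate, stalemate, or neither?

Black to move; black king on h8.
In check: no.
King squares — g7: attacked by Qf7; h7: attacked by Pg6; g8: attacked by Qf7.
Legal moves for Black: none.
Not in check and no legal moves → stalemate.

stalemate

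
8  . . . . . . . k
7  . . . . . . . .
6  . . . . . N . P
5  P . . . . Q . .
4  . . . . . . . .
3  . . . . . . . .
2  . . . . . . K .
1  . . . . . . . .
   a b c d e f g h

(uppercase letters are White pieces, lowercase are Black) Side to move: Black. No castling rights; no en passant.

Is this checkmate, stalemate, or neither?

stalemate

Black to move; black king on h8.
In check: no.
King squares — g7: attacked by Ph6; h7: attacked by Qf5; g8: attacked by Nf6.
Legal moves for Black: none.
Not in check and no legal moves → stalemate.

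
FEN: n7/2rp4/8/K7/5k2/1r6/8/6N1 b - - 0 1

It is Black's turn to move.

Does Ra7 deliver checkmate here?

yes

After Ra7: white king on a5; in check: yes, from the black rook on a7.
King squares — a4: attacked by Ra7; b4: attacked by Rb3; b5: attacked by Rb3; a6: attacked by Ra7; b6: attacked by Rb3.
White has no legal moves → checkmate.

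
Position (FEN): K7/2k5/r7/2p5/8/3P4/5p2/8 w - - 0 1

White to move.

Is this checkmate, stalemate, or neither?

checkmate

White to move; white king on a8.
In check: yes, from the black rook on a6.
King squares — a7: attacked by Ra6; b7: attacked by Kc7; b8: attacked by Kc7.
Legal moves for White: none.
In check with no legal moves → checkmate.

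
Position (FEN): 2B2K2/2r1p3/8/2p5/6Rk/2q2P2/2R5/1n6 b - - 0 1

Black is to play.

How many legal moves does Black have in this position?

Black to move; king on h4.
In check: yes, from the white rook on g4.
Legal moves: Kh5, Kh3.
Count: 2.

2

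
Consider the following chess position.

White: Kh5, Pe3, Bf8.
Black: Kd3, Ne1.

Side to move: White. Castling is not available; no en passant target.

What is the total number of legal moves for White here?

13

White to move; king on h5.
In check: no.
Legal moves: Bg7, Be7, Bh6, Bd6, Bc5, Bb4, Ba3, Kh6, Kg6, Kg5, Kh4, Kg4, e4.
Count: 13.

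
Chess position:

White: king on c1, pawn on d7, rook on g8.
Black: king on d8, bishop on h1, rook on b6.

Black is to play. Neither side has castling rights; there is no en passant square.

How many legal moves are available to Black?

3

Black to move; king on d8.
In check: yes, from the white rook on g8.
Legal moves: Ke7, Kxd7, Kc7.
Count: 3.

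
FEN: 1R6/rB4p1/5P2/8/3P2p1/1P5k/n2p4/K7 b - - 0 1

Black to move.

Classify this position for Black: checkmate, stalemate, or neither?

Black to move; black king on h3.
In check: no.
Legal moves for Black include: Ra8, Rxb7, Ra6, Ra5, Ra4, Ra3, Kh4, Kg3, Kh2, Nb4+, Nc3+, Nc1+, gxf6, g6, g3, d1=Q+, d1=R+, d1=B, ... (list truncated; more exist).
Black has legal moves and is not in check → neither.

neither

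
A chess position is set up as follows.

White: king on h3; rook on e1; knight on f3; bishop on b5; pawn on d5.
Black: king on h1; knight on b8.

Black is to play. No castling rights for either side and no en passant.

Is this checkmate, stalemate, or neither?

checkmate

Black to move; black king on h1.
In check: yes, from the white rook on e1.
King squares — g1: attacked by Re1; g2: attacked by Kh3; h2: attacked by Nf3.
Legal moves for Black: none.
In check with no legal moves → checkmate.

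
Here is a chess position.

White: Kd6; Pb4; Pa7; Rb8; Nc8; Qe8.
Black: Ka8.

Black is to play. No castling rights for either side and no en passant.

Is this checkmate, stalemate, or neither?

Black to move; black king on a8.
In check: yes, from the white rook on b8.
King squares — a7: attacked by Nc8; b7: attacked by Rb8; b8: attacked by Pa7.
Legal moves for Black: none.
In check with no legal moves → checkmate.

checkmate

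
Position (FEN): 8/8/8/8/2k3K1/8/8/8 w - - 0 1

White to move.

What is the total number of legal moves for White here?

White to move; king on g4.
In check: no.
Legal moves: Kh5, Kg5, Kf5, Kh4, Kf4, Kh3, Kg3, Kf3.
Count: 8.

8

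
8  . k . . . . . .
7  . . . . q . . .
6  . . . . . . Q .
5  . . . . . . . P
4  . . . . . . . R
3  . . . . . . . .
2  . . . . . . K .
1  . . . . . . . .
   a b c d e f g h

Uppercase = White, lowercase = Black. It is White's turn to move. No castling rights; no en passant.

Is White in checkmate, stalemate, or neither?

neither

White to move; white king on g2.
In check: no.
Legal moves for White include: Qg8+, Qe8+, Qh7, Qg7, Qf7, Qh6, Qf6, Qe6, Qd6+, Qc6, Qb6+, Qa6, Qg5, Qf5, Qg4, Qe4, Qg3+, Qd3, ... (list truncated; more exist).
White has legal moves and is not in check → neither.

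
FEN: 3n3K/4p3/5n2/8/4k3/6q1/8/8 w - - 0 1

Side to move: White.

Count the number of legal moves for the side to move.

0

White to move; king on h8.
In check: no.
Legal moves: none.
Count: 0.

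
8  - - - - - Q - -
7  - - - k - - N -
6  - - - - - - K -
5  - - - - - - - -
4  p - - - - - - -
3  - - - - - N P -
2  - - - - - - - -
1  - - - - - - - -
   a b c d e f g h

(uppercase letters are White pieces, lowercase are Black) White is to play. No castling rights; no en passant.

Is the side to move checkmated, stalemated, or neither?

White to move; white king on g6.
In check: no.
Legal moves for White include: Qh8, Qg8, Qe8+, Qd8+, Qc8+, Qb8, Qa8, Qf7+, Qe7+, Qf6, Qd6+, Qf5+, Qc5, Qf4, Qb4, Qa3, Ne8, Ne6, ... (list truncated; more exist).
White has legal moves and is not in check → neither.

neither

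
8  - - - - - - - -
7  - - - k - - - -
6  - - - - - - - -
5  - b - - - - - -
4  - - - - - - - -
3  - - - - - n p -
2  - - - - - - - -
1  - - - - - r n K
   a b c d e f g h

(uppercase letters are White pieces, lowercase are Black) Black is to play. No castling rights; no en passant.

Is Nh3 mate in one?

After Nh3: white king on h1; in check: yes, from the black rook on f1.
White has 1 legal reply: Kg2.
In check but a legal move exists → not checkmate.

no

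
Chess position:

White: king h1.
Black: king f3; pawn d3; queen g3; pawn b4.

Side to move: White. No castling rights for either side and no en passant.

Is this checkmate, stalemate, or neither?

stalemate

White to move; white king on h1.
In check: no.
King squares — g1: attacked by Qg3; g2: attacked by Kf3; h2: attacked by Qg3.
Legal moves for White: none.
Not in check and no legal moves → stalemate.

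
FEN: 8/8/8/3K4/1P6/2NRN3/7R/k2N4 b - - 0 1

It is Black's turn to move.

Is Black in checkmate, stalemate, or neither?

Black to move; black king on a1.
In check: no.
King squares — b1: attacked by Nc3; a2: attacked by Rh2; b2: attacked by Nd1.
Legal moves for Black: none.
Not in check and no legal moves → stalemate.

stalemate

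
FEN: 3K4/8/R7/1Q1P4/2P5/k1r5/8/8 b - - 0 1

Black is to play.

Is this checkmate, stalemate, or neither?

Black to move; black king on a3.
In check: yes, from the white rook on a6.
King squares — a2: attacked by Ra6; b2: attacked by Qb5; b3: attacked by Qb5; a4: attacked by Qb5; b4: attacked by Qb5.
Legal moves for Black: none.
In check with no legal moves → checkmate.

checkmate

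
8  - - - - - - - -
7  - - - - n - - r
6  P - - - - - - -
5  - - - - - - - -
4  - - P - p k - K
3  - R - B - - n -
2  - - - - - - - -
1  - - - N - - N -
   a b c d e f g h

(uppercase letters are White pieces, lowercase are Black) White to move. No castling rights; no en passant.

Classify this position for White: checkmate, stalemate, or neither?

White to move; white king on h4.
In check: yes, from the black rook on h7.
King squares — g3: attacked by Kf4; h3: attacked by Rh7; g4: attacked by Kf4; g5: attacked by Kf4; h5: attacked by Ng3.
Legal moves for White: none.
In check with no legal moves → checkmate.

checkmate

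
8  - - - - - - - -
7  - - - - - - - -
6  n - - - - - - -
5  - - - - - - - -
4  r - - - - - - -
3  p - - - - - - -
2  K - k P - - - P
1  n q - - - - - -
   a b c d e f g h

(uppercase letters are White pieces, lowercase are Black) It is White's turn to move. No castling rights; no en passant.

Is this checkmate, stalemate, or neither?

checkmate

White to move; white king on a2.
In check: yes, from the black queen on b1.
King squares — a1: attacked by Qb1; b1: attacked by Kc2; b2: attacked by Qb1; a3: attacked by Ra4; b3: attacked by Na1.
Legal moves for White: none.
In check with no legal moves → checkmate.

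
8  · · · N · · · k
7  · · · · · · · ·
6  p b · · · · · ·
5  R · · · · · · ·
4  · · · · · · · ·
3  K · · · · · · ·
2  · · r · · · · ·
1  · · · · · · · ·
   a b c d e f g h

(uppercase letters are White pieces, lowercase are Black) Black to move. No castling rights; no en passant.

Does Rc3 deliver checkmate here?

After Rc3: white king on a3; in check: yes, from the black rook on c3.
White has 4 legal replies: Kb4, Ka4, Kb2, Ka2.
In check but a legal move exists → not checkmate.

no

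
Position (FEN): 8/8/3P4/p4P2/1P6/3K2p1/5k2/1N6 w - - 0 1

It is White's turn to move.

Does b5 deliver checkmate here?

no

After b5: black king on f2; in check: no.
Black is not in check, so this cannot be checkmate.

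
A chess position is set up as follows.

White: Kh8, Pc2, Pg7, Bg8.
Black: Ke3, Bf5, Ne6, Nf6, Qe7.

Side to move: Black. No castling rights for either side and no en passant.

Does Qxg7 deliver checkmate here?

yes

After Qxg7: white king on h8; in check: yes, from the black queen on g7.
King squares — g7: attacked by Ne6; h7: attacked by Bf5; g8: own bishop.
White has no legal moves → checkmate.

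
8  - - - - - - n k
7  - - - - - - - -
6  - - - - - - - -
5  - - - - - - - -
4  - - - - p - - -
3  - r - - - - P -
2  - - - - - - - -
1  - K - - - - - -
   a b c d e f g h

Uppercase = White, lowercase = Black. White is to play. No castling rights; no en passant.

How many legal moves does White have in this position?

White to move; king on b1.
In check: yes, from the black rook on b3.
Legal moves: Kc2, Ka2, Kc1, Ka1.
Count: 4.

4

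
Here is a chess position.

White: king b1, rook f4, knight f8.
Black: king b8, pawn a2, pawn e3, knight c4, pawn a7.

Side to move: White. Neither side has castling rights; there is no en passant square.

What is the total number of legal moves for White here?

4

White to move; king on b1.
In check: yes, from the black pawn on a2.
Legal moves: Kc2, Kxa2, Kc1, Ka1.
Count: 4.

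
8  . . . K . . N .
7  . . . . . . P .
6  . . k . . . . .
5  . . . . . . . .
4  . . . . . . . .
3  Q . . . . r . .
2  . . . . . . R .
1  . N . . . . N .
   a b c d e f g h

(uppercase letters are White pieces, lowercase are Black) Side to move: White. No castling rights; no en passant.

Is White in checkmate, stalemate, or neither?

White to move; white king on d8.
In check: no.
Legal moves for White include: Ne7+, Nh6, Nf6, Ke8, Kc8, Ke7, Qf8, Qa8+, Qe7, Qa7, Qd6+, Qa6+, Qc5+, Qa5, Qb4, Qa4+, Qxf3+, Qe3, ... (list truncated; more exist).
White has legal moves and is not in check → neither.

neither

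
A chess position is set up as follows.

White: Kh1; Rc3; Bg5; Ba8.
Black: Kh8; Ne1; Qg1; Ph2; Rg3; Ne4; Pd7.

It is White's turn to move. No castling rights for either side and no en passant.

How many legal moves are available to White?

White to move; king on h1.
In check: yes, from the black queen on g1.
Legal moves: none.
Count: 0.

0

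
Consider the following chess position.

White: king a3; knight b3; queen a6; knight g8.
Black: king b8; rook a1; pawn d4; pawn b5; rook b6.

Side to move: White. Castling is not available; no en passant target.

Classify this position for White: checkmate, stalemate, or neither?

neither

White to move; white king on a3.
In check: yes, from the black rook on a1.
King squares — a2: attacked by Ra1; b2: available; b3: own knight; a4: attacked by Ra1; b4: available.
Legal moves for White: Kb4, Kb2, Nxa1.
White is in check but has 3 legal moves → neither.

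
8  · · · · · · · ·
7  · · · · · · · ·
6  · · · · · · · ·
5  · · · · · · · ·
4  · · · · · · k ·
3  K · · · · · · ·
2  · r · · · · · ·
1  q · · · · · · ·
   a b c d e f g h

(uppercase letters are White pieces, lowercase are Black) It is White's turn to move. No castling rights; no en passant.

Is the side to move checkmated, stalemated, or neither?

checkmate

White to move; white king on a3.
In check: yes, from the black queen on a1.
King squares — a2: attacked by Qa1; b2: attacked by Qa1; b3: attacked by Rb2; a4: attacked by Qa1; b4: attacked by Rb2.
Legal moves for White: none.
In check with no legal moves → checkmate.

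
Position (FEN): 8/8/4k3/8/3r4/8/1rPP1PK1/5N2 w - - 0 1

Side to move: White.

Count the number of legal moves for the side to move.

White to move; king on g2.
In check: no.
Legal moves: Kh3, Kg3, Kf3, Kh2, Kh1, Kg1, Ng3, Ne3, Nh2, f3, d3, c3, f4, c4.
Count: 14.

14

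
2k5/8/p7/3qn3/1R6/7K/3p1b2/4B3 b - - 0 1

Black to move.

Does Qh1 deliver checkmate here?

After Qh1: white king on h3; in check: yes, from the black queen on h1.
King squares — g2: attacked by Qh1; h2: attacked by Qh1; g3: attacked by Bf2; g4: attacked by Ne5; h4: attacked by Qh1.
White has no legal moves → checkmate.

yes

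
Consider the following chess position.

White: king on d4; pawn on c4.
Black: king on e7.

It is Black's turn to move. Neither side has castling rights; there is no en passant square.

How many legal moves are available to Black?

8

Black to move; king on e7.
In check: no.
Legal moves: Kf8, Ke8, Kd8, Kf7, Kd7, Kf6, Ke6, Kd6.
Count: 8.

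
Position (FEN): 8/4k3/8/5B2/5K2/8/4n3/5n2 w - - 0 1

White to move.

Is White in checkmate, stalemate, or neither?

neither

White to move; white king on f4.
In check: yes, from the black knight on e2.
King squares — e3: attacked by Nf1; f3: available; g3: attacked by Nf1; e4: available; g4: available; e5: available; f5: own bishop; g5: available.
Legal moves for White: Kg5, Ke5, Kg4, Ke4, Kf3.
White is in check but has 5 legal moves → neither.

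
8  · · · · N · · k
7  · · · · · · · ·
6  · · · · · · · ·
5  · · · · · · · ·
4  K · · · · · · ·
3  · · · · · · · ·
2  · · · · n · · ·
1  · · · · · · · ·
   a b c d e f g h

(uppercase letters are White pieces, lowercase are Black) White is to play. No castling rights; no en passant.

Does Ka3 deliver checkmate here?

no

After Ka3: black king on h8; in check: no.
Black is not in check, so this cannot be checkmate.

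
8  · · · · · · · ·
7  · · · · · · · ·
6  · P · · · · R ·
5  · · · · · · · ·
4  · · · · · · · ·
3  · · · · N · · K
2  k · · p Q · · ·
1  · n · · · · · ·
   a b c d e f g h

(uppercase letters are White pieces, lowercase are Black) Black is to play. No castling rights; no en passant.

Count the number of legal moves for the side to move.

6

Black to move; king on a2.
In check: no.
Legal moves: Kb3, Ka3, Kb2, Ka1, Nc3, Na3.
Count: 6.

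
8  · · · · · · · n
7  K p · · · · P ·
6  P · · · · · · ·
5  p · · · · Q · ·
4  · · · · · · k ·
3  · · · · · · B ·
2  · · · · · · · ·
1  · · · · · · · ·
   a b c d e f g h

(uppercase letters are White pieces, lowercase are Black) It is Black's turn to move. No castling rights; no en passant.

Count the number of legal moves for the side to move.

Black to move; king on g4.
In check: yes, from the white queen on f5.
Legal moves: Kxf5, Kxg3.
Count: 2.

2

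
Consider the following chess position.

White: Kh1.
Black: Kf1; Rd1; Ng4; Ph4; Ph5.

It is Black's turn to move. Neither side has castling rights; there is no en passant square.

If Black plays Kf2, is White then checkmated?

After Kf2: white king on h1; in check: yes, from the black rook on d1.
King squares — g1: attacked by Rd1; g2: attacked by Kf2; h2: attacked by Ng4.
White has no legal moves → checkmate.

yes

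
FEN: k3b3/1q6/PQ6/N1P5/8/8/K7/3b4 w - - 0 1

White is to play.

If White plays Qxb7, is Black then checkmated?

After Qxb7: black king on a8; in check: yes, from the white queen on b7.
King squares — a7: attacked by Qb7; b7: attacked by Na5; b8: attacked by Qb7.
Black has no legal moves → checkmate.

yes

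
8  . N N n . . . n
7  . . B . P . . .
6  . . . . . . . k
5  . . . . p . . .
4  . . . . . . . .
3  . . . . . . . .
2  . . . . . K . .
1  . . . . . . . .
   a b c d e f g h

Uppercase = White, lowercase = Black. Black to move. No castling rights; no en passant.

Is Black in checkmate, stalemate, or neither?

neither

Black to move; black king on h6.
In check: no.
Legal moves for Black: Nhf7, Ng6, Ndf7, Nb7, Ne6, Nc6, Kh7, Kg7, Kg6, Kh5, Kg5, e4.
Black has 12 legal moves and is not in check → neither.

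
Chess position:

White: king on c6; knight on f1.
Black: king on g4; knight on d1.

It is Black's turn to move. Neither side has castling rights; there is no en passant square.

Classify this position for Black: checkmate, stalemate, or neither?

Black to move; black king on g4.
In check: no.
Legal moves for Black: Kh5, Kg5, Kf5, Kh4, Kf4, Kh3, Kf3, Ne3, Nc3, Nf2, Nb2.
Black has 11 legal moves and is not in check → neither.

neither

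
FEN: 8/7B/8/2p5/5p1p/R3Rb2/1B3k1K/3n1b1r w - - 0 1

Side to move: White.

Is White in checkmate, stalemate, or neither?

White to move; white king on h2.
In check: yes, from the black rook on h1.
King squares — g1: attacked by Rh1; h1: attacked by Bf3; g2: attacked by Bf1; g3: attacked by Kf2; h3: attacked by Bf1.
Legal moves for White: none.
In check with no legal moves → checkmate.

checkmate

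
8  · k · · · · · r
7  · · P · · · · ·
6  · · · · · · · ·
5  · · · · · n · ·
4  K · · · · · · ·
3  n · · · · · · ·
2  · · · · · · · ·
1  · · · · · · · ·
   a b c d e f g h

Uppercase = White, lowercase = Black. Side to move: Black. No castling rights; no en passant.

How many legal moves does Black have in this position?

Black to move; king on b8.
In check: yes, from the white pawn on c7.
Legal moves: Kc8, Ka8, Kxc7, Kb7, Ka7.
Count: 5.

5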